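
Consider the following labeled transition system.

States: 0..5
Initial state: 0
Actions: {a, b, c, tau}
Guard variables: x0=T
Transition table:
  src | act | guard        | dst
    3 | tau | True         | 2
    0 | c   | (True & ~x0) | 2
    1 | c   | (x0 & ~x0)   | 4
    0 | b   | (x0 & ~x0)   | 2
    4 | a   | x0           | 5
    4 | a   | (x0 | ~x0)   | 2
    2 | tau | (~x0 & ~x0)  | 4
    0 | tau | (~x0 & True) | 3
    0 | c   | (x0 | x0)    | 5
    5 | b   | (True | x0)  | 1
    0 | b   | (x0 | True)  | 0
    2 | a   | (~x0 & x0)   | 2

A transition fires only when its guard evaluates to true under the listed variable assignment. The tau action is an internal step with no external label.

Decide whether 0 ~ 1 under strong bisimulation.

Refine partition for ~:
  round 0: {{0,1,2,3,4,5}}
  round 1: {{0},{1,2},{3},{4},{5}}
5 equivalence class(es) (converged in 2)
class of 0: {0}; class of 1: {1,2}

Answer: NOT BISIMILAR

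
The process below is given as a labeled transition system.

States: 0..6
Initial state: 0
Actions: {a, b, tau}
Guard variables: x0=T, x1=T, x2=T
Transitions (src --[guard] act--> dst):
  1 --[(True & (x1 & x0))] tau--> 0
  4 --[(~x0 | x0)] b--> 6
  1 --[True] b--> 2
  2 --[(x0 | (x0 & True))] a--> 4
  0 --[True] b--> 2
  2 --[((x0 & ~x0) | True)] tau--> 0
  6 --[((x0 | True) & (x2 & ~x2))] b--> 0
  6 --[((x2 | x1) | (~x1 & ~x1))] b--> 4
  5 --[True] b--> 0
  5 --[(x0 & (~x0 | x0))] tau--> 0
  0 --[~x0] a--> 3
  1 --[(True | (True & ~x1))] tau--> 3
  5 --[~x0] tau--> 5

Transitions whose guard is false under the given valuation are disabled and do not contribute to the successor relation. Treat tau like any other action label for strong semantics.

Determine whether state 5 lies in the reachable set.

Answer: UNREACHABLE

Trace:
After dropping false guards: 10 live edges.
depth 0: {0}
depth 1: {2}  total {0,2}
depth 2: {4}  total {0,2,4}
depth 3: {6}  total {0,2,4,6}
Reachable = {0,2,4,6}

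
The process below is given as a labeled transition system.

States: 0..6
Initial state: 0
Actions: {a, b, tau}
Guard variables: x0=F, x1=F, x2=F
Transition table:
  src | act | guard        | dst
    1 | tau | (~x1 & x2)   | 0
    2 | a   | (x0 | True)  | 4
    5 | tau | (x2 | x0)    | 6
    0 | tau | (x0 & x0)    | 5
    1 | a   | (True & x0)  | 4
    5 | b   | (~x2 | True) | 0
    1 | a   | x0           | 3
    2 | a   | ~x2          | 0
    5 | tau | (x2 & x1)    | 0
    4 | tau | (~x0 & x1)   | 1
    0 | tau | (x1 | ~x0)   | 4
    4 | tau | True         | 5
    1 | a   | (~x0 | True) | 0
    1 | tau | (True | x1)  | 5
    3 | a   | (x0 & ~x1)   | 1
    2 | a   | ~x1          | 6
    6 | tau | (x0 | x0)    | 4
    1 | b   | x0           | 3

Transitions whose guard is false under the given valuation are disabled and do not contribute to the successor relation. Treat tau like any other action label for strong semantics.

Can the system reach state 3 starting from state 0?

Answer: UNREACHABLE

Working:
8 transition(s) survive guard evaluation.
Layer 0: {0}
Layer 1: {4}  cumulative {0,4}
Layer 2: {5}  cumulative {0,4,5}
Reachable = {0,4,5}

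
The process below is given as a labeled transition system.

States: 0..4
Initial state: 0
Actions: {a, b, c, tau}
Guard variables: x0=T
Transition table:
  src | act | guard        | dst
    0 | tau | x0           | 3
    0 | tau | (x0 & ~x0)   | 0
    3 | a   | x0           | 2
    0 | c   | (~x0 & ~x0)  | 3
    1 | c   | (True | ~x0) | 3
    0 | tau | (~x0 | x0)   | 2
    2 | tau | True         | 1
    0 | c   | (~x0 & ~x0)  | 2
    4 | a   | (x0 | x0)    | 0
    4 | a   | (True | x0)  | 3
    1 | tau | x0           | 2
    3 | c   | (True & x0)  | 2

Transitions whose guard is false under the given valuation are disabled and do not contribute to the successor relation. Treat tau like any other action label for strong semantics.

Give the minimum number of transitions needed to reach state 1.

Layered search for 1:
  Layer 0: {0}
  Layer 1: {2,3}
  Layer 2: {1}
1 enters at depth 2; path tau·tau

Answer: 2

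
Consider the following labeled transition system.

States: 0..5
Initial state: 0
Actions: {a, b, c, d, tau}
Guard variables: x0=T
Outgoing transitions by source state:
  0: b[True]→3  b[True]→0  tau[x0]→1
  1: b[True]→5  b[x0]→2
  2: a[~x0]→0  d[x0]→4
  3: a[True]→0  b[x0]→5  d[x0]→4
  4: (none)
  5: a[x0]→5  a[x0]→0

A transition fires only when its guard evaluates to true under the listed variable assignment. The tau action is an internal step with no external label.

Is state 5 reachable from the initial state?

Answer: REACHABLE

Trace:
11 transition(s) survive guard evaluation.
Layer 0: {0}
Layer 1: {1,3}  total {0,1,3}
Layer 2: {2,4,5}  total {0,1,2,3,4,5}
Reach set: {0,1,2,3,4,5}
witness 5: b·b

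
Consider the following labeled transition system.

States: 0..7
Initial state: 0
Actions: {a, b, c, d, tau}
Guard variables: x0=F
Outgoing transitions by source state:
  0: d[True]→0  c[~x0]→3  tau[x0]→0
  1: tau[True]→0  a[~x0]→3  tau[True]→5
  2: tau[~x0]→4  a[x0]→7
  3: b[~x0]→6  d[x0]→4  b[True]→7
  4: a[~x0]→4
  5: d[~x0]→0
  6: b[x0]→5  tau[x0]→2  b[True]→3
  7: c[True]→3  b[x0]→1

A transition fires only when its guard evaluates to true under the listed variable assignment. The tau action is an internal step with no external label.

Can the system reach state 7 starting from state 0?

Answer: REACHABLE

Analysis:
After dropping false guards: 12 live edges.
depth 0: {0}
depth 1: {3}  now seen {0,3}
depth 2: {6,7}  now seen {0,3,6,7}
Reach set: {0,3,6,7}
witness 7: c·b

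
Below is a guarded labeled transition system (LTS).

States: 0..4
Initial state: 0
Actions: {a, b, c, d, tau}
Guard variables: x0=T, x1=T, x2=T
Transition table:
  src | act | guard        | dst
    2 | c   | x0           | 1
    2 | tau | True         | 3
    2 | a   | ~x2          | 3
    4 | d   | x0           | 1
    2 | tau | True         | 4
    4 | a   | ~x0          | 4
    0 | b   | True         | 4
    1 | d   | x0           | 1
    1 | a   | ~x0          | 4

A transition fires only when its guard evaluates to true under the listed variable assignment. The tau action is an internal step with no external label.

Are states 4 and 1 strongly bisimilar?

Answer: BISIMILAR

Trace:
Refine partition for ~:
  round 0: {{0,1,2,3,4}}
  round 1: {{0},{1,4},{2},{3}}
4 equivalence class(es) (converged in 2)
[4]={1,4}  [1]={1,4}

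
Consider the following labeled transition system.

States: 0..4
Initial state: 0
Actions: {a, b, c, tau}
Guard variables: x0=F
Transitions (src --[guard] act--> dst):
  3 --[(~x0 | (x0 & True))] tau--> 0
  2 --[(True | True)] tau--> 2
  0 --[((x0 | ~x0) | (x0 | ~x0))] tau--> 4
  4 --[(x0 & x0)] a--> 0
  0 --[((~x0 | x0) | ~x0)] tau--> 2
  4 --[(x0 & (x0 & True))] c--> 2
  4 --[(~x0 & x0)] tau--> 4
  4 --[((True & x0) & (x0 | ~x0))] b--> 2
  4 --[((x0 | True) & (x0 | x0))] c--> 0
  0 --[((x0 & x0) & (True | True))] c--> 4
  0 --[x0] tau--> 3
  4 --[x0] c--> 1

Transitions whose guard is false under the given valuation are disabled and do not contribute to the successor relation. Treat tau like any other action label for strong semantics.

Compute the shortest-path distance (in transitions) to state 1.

BFS to 1:
  L0 = {0}
  L1 = {2,4}
1 never appears.

Answer: UNREACHABLE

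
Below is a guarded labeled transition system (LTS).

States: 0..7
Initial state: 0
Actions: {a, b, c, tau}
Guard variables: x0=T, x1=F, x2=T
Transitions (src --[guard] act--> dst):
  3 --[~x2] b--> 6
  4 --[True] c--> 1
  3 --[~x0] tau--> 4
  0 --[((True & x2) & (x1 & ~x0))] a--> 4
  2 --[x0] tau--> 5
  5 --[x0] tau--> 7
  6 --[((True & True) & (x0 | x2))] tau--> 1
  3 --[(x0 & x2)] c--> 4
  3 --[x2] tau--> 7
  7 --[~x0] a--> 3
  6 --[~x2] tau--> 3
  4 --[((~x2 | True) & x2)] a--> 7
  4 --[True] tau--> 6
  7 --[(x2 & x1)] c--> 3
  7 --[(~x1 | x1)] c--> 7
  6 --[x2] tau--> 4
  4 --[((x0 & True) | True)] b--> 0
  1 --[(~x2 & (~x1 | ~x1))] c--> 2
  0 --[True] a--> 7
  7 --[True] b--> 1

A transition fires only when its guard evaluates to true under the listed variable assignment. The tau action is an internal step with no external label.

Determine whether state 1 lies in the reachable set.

Guard filter leaves 13 enabled edge(s).
L0 = {0}
L1 = {7}  cumulative {0,7}
L2 = {1}  cumulative {0,1,7}
Reach set: {0,1,7}
witness 1: a·b

Answer: REACHABLE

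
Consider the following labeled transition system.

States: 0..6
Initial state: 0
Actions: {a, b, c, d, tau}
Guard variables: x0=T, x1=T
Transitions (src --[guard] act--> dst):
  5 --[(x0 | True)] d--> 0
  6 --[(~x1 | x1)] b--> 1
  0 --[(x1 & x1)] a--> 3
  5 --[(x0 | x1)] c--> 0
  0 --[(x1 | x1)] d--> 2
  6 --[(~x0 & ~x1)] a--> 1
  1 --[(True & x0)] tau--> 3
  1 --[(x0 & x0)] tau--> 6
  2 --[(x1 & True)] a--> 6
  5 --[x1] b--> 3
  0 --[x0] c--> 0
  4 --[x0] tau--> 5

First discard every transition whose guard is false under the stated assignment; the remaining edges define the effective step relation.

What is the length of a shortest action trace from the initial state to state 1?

BFS to 1:
  depth 0: {0}
  depth 1: {2,3}
  depth 2: {6}
  depth 3: {1}
1 enters at depth 3; path d·a·b

Answer: 3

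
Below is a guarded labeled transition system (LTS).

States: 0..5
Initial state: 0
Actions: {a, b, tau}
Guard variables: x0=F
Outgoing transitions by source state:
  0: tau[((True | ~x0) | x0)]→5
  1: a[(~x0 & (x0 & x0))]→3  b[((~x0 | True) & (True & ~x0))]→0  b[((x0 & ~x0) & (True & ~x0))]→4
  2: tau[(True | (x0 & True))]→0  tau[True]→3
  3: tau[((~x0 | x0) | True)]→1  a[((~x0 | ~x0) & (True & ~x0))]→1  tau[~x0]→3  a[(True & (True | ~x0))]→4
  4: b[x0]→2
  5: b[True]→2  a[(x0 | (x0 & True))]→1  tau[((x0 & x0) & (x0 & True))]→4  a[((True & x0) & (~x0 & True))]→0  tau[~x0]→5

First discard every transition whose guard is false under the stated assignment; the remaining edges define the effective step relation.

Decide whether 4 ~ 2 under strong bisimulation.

Answer: NOT BISIMILAR

Analysis:
Refine partition for ~:
  round 0: {{0,1,2,3,4,5}}
  round 1: {{0,2},{1},{3},{4},{5}}
  round 2: {{0},{1},{2},{3},{4},{5}}
stable after 3 split(s): 6 block(s)
class of 4: {4}; class of 2: {2}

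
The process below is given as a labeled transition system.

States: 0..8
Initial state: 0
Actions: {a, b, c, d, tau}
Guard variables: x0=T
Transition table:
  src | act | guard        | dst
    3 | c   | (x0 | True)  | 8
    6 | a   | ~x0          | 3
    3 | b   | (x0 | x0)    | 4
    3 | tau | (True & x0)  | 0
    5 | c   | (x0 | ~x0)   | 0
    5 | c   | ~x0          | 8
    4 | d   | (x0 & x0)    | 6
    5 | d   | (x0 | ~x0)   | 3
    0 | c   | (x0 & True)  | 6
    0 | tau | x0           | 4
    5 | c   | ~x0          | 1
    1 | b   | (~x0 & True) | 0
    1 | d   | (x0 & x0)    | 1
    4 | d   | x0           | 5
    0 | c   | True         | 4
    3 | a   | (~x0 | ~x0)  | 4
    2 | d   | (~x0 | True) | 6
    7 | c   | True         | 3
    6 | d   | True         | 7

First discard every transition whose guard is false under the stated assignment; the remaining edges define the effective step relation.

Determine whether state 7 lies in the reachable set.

Answer: REACHABLE

Trace:
Guard filter leaves 14 enabled edge(s).
L0 = {0}
L1 = {4,6}  total {0,4,6}
L2 = {5,7}  total {0,4,5,6,7}
L3 = {3}  total {0,3,4,5,6,7}
L4 = {8}  total {0,3,4,5,6,7,8}
R = {0,3,4,5,6,7,8}
witness 7: c·d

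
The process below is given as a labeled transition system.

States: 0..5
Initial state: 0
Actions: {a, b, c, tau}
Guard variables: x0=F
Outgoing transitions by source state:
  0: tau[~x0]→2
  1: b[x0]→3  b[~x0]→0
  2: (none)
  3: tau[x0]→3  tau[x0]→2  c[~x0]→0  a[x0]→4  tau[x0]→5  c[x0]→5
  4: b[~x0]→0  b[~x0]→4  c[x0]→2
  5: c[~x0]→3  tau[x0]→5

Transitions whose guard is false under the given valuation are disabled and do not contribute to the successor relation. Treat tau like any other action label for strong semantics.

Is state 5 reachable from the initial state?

6 transition(s) survive guard evaluation.
L0 = {0}
L1 = {2}  cumulative {0,2}
Reach set: {0,2}

Answer: UNREACHABLE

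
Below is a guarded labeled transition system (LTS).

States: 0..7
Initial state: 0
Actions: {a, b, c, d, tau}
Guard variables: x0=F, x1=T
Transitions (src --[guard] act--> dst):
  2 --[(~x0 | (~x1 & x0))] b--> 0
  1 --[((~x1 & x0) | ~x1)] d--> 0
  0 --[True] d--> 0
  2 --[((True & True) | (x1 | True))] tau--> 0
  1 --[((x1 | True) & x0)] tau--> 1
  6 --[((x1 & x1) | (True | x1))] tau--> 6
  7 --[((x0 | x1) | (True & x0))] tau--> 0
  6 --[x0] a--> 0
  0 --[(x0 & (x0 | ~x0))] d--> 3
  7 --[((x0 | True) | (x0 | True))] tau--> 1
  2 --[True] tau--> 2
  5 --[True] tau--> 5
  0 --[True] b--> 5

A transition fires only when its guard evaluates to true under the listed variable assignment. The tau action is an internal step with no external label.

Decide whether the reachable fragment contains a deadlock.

Reachable = {0,5}
  0: b→5  d→0  [deg 2]
  5: tau→5  [deg 1]

Answer: DEADLOCK-FREE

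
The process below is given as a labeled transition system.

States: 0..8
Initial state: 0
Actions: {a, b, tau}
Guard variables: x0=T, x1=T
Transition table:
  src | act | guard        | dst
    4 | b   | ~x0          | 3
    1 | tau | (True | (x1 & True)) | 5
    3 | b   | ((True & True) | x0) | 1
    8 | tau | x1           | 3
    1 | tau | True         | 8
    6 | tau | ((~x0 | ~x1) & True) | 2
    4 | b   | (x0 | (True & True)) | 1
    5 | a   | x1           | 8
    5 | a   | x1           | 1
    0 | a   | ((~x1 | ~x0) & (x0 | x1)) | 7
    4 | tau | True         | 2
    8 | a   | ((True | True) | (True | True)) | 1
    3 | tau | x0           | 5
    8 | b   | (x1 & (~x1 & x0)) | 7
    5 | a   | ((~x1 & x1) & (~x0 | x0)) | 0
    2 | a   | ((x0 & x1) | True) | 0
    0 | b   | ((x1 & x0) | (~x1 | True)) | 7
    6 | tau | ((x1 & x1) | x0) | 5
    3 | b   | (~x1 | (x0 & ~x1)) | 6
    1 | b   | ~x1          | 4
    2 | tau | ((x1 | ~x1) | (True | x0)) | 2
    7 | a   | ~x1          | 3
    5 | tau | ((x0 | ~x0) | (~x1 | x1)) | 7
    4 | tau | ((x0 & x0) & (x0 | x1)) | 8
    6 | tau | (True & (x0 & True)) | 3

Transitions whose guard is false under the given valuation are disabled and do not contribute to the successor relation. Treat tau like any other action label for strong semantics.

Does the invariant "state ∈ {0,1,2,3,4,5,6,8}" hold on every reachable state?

Answer: INVARIANT VIOLATED at state 7

Trace:
Allowed set {0,1,2,3,4,5,6,8}
Reach set: {0,7}
  0: ok
  7: VIOLATES
counterexample path to 7: b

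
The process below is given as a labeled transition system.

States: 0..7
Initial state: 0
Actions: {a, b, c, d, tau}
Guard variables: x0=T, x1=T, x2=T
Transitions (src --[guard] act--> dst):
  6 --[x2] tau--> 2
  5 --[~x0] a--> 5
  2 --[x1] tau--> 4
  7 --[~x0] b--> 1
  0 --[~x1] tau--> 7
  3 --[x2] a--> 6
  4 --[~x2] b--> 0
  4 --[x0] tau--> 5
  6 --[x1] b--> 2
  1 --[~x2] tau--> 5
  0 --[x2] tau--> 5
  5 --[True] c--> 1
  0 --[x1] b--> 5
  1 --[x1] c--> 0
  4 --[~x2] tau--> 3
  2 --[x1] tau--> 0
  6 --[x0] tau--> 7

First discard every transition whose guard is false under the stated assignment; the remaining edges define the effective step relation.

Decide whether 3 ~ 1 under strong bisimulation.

Answer: NOT BISIMILAR

Analysis:
Compute ~ classes (split until stable):
  round 0: {{0,1,2,3,4,5,6,7}}
  round 1: {{0,6},{1,5},{2,4},{3},{7}}
  round 2: {{0},{1},{2},{3},{4},{5},{6},{7}}
Fixed point at round 3; 8 class(es).
class of 3: {3}; class of 1: {1}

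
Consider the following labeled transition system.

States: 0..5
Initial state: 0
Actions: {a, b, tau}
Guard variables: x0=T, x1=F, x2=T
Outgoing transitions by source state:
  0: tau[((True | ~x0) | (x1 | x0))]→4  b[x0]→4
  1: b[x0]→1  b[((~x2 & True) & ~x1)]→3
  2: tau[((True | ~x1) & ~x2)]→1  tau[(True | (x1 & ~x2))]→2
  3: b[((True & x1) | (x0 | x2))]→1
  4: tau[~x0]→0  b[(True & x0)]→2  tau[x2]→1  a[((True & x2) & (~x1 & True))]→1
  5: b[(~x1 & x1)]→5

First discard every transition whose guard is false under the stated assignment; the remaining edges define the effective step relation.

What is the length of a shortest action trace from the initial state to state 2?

Layered search for 2:
  L0 = {0}
  L1 = {4}
  L2 = {1,2}
depth(2)=2, e.g. b·b

Answer: 2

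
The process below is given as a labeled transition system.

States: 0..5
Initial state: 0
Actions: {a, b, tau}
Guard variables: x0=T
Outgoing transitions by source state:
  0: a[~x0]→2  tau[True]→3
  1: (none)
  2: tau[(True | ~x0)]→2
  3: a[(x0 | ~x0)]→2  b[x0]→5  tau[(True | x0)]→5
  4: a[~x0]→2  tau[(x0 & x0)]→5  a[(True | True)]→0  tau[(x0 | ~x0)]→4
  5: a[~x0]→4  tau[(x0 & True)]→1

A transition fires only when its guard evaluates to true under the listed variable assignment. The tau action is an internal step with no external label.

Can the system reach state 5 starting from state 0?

Answer: REACHABLE

Trace:
After dropping false guards: 9 live edges.
Layer 0: {0}
Layer 1: {3}  now seen {0,3}
Layer 2: {2,5}  now seen {0,2,3,5}
Layer 3: {1}  now seen {0,1,2,3,5}
Reach set: {0,1,2,3,5}
Path to 5: tau·b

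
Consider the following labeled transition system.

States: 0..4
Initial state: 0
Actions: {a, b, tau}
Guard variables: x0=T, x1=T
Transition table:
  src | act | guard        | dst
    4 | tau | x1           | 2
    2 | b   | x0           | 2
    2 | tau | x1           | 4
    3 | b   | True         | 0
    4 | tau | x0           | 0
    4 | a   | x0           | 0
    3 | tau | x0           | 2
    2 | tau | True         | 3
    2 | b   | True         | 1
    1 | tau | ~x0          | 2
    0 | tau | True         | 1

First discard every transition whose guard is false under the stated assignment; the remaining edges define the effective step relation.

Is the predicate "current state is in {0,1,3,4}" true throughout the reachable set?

Answer: INVARIANT HOLDS

Working:
Allowed set {0,1,3,4}
Reach set: {0,1}
  0: safe
  1: safe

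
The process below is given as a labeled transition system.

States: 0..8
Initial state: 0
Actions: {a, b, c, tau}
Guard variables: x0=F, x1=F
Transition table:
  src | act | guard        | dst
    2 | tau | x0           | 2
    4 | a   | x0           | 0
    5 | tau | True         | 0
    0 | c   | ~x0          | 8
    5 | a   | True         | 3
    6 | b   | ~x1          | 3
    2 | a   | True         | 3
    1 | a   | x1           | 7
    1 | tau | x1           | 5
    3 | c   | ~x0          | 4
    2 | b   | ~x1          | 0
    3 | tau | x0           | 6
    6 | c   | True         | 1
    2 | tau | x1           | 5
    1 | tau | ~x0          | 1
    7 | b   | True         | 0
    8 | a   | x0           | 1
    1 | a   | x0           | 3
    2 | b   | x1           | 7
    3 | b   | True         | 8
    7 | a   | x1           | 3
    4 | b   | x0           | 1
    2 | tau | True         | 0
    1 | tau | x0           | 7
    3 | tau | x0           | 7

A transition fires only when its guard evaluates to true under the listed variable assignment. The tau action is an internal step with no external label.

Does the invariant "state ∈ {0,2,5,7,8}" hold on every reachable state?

Answer: INVARIANT HOLDS

Analysis:
Safe = {0,2,5,7,8}
Reachable = {0,8}
  0: ✓
  8: ✓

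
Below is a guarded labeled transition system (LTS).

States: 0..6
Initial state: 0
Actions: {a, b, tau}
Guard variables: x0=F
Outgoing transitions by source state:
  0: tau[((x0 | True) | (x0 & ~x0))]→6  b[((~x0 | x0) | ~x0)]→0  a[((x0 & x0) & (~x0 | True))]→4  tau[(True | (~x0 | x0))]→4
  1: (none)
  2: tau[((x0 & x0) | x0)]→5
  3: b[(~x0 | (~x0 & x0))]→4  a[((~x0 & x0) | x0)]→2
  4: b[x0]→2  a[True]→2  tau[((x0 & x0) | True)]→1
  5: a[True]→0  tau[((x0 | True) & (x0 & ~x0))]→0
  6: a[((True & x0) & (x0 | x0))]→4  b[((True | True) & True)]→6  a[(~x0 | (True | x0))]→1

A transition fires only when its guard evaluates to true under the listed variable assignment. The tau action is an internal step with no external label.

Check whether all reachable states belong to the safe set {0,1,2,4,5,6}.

Inv-set: {0,1,2,4,5,6}
Reachable = {0,1,2,4,6}
  0: ok
  1: ok
  2: ok
  4: ok
  6: ok

Answer: INVARIANT HOLDS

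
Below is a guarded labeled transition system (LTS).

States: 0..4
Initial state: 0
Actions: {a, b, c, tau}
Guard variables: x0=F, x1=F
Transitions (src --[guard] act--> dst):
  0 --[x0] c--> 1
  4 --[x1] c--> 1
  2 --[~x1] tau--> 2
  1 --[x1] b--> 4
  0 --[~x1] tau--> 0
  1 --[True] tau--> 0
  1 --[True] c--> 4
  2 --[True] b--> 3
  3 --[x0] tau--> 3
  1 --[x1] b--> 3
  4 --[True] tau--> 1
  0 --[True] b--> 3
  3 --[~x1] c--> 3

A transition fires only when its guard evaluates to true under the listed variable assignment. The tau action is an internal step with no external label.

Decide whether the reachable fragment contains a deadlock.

Answer: DEADLOCK-FREE

Working:
Reachable = {0,3}
  0: b→3  tau→0  [2 out]
  3: c→3  [1 out]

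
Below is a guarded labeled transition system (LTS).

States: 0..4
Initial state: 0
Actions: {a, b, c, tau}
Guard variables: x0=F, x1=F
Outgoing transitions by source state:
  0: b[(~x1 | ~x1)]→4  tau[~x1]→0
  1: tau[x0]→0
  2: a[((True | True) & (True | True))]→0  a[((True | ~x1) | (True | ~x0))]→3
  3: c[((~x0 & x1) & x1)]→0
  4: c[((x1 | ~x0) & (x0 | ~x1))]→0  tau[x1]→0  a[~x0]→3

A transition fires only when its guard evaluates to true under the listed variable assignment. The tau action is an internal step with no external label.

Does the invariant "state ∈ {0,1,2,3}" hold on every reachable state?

Safe = {0,1,2,3}
Reach set: {0,3,4}
  0: ✓
  3: ✓
  4: VIOLATES
counterexample path to 4: b

Answer: INVARIANT VIOLATED at state 4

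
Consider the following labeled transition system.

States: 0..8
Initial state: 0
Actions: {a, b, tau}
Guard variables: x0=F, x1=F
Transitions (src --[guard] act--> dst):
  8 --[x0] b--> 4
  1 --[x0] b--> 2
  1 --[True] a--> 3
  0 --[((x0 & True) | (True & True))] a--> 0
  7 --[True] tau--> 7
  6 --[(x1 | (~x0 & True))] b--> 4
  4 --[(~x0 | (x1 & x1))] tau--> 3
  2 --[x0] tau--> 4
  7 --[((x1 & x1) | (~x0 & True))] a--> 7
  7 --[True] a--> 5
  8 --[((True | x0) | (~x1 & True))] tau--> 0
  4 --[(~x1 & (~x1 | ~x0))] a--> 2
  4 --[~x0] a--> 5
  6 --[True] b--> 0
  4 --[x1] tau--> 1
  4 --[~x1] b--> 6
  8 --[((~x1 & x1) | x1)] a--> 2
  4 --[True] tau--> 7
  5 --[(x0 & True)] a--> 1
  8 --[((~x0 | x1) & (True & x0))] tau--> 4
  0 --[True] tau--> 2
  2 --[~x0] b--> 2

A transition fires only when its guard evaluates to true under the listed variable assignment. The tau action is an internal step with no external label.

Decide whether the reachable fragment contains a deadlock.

Reachable = {0,2}
  0: a→0  tau→2  [deg 2]
  2: b→2  [deg 1]

Answer: DEADLOCK-FREE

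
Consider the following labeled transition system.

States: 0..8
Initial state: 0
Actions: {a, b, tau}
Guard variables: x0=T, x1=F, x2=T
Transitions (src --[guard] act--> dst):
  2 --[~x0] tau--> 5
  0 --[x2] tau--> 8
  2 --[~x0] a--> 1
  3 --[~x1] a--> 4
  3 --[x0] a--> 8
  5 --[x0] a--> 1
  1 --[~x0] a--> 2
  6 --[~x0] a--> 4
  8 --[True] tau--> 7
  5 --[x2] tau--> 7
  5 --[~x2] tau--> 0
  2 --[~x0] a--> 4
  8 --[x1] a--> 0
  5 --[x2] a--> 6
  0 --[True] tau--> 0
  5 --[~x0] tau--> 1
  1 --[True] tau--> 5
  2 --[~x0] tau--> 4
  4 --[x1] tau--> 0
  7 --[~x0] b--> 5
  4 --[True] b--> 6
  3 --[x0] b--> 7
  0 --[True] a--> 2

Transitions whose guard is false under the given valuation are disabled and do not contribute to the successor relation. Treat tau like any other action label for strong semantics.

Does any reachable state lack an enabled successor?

Reach set: {0,2,7,8}
  0: a→2  tau→0  tau→8  [3 exit(s)]
  2: ∅  [no exit]
  7: ∅  [no exit]
  8: tau→7  [1 exit(s)]
trace reaching 2: a

Answer: DEADLOCK at state 2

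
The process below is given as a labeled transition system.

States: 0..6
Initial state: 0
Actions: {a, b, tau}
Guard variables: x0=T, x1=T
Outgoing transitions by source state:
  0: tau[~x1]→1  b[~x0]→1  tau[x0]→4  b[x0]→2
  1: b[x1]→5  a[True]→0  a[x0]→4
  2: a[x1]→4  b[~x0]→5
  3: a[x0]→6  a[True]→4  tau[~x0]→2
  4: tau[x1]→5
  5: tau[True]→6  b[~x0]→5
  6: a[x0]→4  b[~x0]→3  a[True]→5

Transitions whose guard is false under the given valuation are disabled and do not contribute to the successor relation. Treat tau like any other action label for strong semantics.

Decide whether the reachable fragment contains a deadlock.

Answer: DEADLOCK-FREE

Working:
Reach set: {0,2,4,5,6}
  0: b→2  tau→4  [deg 2]
  2: a→4  [deg 1]
  4: tau→5  [deg 1]
  5: tau→6  [deg 1]
  6: a→4  a→5  [deg 2]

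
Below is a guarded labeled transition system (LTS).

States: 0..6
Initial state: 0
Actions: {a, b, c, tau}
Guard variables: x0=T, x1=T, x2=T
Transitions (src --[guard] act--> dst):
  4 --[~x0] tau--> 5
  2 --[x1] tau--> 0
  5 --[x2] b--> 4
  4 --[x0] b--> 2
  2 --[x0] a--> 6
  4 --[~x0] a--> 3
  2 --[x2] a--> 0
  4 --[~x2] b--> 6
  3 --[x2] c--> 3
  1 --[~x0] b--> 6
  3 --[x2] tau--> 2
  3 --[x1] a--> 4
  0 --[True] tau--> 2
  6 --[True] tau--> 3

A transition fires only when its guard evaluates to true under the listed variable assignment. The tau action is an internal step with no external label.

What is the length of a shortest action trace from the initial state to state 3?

BFS to 3:
  Layer 0: {0}
  Layer 1: {2}
  Layer 2: {6}
  Layer 3: {3}
depth(3)=3, e.g. tau·a·tau

Answer: 3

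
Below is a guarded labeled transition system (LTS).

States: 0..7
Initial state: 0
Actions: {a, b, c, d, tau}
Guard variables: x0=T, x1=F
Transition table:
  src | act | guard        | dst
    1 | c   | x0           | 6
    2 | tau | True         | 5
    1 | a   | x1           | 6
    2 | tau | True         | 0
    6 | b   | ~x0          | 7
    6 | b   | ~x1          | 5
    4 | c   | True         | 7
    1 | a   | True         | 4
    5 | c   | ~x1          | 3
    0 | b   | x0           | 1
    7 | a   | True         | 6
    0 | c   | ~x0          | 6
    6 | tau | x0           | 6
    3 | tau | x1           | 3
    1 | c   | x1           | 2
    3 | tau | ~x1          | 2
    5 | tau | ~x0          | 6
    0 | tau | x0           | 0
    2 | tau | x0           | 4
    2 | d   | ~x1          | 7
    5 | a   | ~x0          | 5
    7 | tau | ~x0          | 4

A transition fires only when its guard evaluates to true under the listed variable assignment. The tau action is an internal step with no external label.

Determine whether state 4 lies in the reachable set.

Answer: REACHABLE

Analysis:
After dropping false guards: 14 live edges.
L0 = {0}
L1 = {1}  total {0,1}
L2 = {4,6}  total {0,1,4,6}
L3 = {5,7}  total {0,1,4,5,6,7}
L4 = {3}  total {0,1,3,4,5,6,7}
L5 = {2}  total {0,1,2,3,4,5,6,7}
Reach set: {0,1,2,3,4,5,6,7}
witness 4: b·a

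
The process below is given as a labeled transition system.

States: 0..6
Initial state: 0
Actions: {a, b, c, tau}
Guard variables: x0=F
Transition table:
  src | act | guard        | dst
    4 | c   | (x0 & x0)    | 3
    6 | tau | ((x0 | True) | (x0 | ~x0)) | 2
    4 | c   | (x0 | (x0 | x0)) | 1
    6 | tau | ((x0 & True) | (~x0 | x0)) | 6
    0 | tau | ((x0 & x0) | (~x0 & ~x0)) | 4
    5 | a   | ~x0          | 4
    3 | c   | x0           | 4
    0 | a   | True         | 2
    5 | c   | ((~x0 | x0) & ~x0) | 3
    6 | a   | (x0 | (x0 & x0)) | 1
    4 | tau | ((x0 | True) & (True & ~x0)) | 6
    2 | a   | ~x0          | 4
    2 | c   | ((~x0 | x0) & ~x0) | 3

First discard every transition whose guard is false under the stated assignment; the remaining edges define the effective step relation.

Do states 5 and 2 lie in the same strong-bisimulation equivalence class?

Compute ~ classes (split until stable):
  round 0: {{0,1,2,3,4,5,6}}
  round 1: {{0},{1,3},{2,5},{4,6}}
  round 2: {{0},{1,3},{2,5},{4},{6}}
stable after 3 split(s): 5 block(s)
[5]={2,5}  [2]={2,5}

Answer: BISIMILAR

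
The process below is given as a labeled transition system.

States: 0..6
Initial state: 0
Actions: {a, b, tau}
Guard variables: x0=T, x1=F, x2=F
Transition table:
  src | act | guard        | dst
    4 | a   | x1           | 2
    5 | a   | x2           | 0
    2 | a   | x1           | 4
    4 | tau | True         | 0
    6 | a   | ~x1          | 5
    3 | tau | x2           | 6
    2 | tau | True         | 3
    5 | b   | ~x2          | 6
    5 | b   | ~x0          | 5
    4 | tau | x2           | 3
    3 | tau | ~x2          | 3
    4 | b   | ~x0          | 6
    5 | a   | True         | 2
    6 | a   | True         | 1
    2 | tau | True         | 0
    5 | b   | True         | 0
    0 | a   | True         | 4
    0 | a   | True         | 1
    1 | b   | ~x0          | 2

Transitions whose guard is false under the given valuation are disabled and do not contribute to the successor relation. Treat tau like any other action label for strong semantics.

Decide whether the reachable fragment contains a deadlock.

Answer: DEADLOCK at state 1

Working:
Reach set: {0,1,4}
  0: a→1  a→4  [2 out]
  1: ∅  [deadlock]
  4: tau→0  [1 out]
trace reaching 1: a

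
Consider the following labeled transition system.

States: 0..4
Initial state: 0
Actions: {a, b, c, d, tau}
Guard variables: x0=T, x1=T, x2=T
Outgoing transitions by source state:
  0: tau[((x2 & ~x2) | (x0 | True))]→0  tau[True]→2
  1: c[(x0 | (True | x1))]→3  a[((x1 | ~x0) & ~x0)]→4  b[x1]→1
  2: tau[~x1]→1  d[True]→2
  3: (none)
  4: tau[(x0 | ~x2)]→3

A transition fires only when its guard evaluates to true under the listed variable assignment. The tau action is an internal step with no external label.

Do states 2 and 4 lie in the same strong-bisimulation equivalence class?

Answer: NOT BISIMILAR

Analysis:
Compute ~ classes (split until stable):
  round 0: {{0,1,2,3,4}}
  round 1: {{0,4},{1},{2},{3}}
  round 2: {{0},{1},{2},{3},{4}}
stable after 3 split(s): 5 block(s)
2∈{2}, 4∈{4}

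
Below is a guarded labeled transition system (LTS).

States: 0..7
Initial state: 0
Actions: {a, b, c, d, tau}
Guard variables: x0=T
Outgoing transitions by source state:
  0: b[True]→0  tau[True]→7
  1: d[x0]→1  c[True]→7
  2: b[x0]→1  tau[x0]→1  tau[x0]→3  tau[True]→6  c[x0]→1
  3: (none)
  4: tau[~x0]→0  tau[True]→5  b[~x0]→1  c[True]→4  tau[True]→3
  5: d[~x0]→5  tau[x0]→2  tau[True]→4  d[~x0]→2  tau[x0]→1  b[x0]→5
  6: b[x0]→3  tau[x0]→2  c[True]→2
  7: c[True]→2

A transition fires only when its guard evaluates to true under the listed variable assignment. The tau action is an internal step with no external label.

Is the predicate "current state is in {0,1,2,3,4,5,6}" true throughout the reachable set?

Allowed set {0,1,2,3,4,5,6}
Reach set: {0,1,2,3,6,7}
  0: ✓
  1: ✓
  2: ✓
  3: ✓
  6: ✓
  7: ✗ unsafe
counterexample path to 7: tau

Answer: INVARIANT VIOLATED at state 7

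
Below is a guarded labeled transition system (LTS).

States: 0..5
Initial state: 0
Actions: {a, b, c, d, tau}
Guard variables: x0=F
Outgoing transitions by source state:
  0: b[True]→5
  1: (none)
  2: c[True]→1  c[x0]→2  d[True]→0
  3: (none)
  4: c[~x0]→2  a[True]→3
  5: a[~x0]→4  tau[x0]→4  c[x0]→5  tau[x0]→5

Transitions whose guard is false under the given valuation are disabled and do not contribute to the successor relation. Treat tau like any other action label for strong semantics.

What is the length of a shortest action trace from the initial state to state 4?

Answer: 2

Trace:
Layered search for 4:
  L0 = {0}
  L1 = {5}
  L2 = {4}
4 enters at depth 2; path b·a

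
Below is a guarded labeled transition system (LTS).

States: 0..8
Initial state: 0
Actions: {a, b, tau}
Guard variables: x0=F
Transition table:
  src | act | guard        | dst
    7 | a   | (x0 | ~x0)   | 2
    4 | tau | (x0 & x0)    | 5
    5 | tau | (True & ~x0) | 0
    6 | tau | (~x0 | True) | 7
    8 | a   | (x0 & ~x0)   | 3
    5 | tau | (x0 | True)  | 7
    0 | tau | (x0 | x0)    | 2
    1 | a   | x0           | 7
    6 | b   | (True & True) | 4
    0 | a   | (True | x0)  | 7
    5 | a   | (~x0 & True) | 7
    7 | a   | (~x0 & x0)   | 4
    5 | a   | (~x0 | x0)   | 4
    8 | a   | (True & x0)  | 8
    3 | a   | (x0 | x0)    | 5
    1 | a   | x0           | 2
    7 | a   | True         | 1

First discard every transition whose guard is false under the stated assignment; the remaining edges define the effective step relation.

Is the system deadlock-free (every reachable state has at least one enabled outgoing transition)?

R = {0,1,2,7}
  0: a→7  [1 exit(s)]
  1: ∅  [STUCK]
  2: ∅  [STUCK]
  7: a→1  a→2  [2 exit(s)]
trace reaching 1: a·a

Answer: DEADLOCK at state 1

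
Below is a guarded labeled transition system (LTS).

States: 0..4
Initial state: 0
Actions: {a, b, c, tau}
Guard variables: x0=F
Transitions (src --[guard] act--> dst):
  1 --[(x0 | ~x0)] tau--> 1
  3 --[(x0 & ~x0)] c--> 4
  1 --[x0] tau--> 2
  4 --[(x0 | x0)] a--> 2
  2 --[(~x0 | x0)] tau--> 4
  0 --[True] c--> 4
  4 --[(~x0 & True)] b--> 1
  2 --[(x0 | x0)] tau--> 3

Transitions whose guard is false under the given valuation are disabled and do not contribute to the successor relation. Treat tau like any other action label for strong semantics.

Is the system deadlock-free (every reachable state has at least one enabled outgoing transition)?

Reach set: {0,1,4}
  0: c→4  [1 out]
  1: tau→1  [1 out]
  4: b→1  [1 out]

Answer: DEADLOCK-FREE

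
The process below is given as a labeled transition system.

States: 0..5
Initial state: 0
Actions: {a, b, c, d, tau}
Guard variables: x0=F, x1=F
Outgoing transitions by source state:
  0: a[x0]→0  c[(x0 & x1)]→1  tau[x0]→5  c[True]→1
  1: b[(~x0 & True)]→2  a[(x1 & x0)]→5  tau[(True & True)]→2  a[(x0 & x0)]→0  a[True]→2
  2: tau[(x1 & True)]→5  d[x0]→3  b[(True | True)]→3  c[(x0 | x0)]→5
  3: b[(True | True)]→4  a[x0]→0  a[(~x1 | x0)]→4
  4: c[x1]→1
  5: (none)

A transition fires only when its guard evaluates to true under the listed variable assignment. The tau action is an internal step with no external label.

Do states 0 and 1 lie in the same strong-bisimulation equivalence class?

Answer: NOT BISIMILAR

Analysis:
Compute ~ classes (split until stable):
  π0 = {{0,1,2,3,4,5}}
  π1 = {{0},{1},{2},{3},{4,5}}
5 equivalence class(es) (converged in 2)
0∈{0}, 1∈{1}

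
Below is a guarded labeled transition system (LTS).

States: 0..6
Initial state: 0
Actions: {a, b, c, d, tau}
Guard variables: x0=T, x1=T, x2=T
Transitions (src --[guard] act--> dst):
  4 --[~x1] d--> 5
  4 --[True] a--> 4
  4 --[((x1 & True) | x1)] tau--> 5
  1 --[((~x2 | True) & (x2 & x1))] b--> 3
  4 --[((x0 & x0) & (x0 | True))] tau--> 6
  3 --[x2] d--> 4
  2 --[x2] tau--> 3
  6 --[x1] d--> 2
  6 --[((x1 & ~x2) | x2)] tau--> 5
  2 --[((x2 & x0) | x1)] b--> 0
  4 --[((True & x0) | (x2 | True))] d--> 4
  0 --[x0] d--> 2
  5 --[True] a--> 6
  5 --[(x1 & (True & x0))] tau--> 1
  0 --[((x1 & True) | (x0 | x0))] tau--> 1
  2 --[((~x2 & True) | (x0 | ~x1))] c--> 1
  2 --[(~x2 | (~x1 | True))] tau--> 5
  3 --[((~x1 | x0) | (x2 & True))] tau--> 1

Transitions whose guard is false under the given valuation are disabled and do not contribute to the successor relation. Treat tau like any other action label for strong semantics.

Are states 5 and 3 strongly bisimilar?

Refine partition for ~:
  π0 = {{0,1,2,3,4,5,6}}
  π1 = {{0,3,6},{1},{2},{4},{5}}
  π2 = {{0},{1},{2},{3},{4},{5},{6}}
stable after 3 split(s): 7 block(s)
[5]={5}  [3]={3}

Answer: NOT BISIMILAR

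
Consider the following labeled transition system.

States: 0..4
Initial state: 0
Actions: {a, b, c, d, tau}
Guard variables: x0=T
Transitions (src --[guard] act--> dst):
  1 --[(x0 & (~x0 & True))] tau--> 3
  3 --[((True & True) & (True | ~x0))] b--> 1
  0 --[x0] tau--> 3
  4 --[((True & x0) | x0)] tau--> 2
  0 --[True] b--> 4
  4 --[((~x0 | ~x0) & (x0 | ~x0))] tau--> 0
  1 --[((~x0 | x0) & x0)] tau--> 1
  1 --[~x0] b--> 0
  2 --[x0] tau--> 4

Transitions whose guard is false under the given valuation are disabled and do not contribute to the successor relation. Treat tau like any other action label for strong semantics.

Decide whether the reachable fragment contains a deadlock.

R = {0,1,2,3,4}
  0: b→4  tau→3  [deg 2]
  1: tau→1  [deg 1]
  2: tau→4  [deg 1]
  3: b→1  [deg 1]
  4: tau→2  [deg 1]

Answer: DEADLOCK-FREE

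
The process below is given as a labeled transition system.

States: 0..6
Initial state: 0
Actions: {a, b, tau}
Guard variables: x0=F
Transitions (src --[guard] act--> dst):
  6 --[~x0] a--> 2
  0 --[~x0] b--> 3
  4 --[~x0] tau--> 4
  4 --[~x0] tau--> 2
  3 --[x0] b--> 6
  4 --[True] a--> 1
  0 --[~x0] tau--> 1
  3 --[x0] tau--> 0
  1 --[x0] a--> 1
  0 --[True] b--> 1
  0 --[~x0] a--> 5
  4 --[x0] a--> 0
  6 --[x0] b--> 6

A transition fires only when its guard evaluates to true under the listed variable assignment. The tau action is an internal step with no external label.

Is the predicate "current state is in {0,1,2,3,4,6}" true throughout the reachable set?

Allowed set {0,1,2,3,4,6}
Reachable = {0,1,3,5}
  0: safe
  1: safe
  3: safe
  5: outside
counterexample path to 5: a

Answer: INVARIANT VIOLATED at state 5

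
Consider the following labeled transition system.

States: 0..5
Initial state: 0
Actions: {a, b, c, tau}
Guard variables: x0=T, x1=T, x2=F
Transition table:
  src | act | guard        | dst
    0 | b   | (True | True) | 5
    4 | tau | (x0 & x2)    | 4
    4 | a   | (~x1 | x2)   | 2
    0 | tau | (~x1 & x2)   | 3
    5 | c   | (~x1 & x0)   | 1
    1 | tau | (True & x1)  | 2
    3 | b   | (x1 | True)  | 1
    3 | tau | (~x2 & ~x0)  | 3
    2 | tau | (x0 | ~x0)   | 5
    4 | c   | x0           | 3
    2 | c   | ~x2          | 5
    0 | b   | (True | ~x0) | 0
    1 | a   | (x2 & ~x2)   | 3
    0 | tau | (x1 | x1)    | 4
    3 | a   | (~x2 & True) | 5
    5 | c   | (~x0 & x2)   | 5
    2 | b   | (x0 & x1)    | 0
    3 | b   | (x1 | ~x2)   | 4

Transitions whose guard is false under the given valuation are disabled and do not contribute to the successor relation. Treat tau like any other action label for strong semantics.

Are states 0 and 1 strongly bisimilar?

Answer: NOT BISIMILAR

Trace:
Refine partition for ~:
  π0 = {{0,1,2,3,4,5}}
  π1 = {{0},{1},{2},{3},{4},{5}}
stable after 2 split(s): 6 block(s)
[0]={0}  [1]={1}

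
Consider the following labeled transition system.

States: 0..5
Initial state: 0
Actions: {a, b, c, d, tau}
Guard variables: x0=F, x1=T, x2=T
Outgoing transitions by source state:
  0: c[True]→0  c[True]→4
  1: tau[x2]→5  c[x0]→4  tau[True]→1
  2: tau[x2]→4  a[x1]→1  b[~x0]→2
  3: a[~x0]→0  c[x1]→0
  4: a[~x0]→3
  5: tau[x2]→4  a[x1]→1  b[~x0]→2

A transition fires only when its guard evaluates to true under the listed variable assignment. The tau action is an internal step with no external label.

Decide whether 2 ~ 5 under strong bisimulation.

Refine partition for ~:
  round 0: {{0,1,2,3,4,5}}
  round 1: {{0},{1},{2,5},{3},{4}}
Fixed point at round 2; 5 class(es).
[2]={2,5}  [5]={2,5}

Answer: BISIMILAR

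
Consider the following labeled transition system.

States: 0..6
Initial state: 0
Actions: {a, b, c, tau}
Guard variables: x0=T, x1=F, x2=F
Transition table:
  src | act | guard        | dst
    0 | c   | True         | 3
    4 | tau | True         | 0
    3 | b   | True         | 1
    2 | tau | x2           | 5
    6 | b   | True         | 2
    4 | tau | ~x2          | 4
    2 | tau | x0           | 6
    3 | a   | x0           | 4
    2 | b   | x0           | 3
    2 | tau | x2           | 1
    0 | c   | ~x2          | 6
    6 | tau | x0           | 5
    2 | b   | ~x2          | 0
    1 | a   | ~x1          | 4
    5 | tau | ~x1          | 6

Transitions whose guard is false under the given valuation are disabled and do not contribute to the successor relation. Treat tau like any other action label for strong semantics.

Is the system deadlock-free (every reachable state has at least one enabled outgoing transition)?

Answer: DEADLOCK-FREE

Working:
Reach set: {0,1,2,3,4,5,6}
  0: c→3  c→6  [deg 2]
  1: a→4  [deg 1]
  2: b→0  b→3  tau→6  [deg 3]
  3: a→4  b→1  [deg 2]
  4: tau→0  tau→4  [deg 2]
  5: tau→6  [deg 1]
  6: b→2  tau→5  [deg 2]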